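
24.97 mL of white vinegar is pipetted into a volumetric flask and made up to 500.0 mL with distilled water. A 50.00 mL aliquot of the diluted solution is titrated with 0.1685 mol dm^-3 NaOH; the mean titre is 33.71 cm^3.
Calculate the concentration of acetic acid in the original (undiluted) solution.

CH3COOH + NaOH → CH3COONa + H2O
n(NaOH) = 0.03371 × 0.1685 = 5.680 × 10^-3 mol
n(CH3COOH) in the aliquot = 5.680 × 10^-3 mol (1:1 ratio)
[CH3COOH]_dilute = 5.680 × 10^-3 / 0.05000 = 0.1136 mol/L
Dilution factor = 500.0 / 24.97 = 20.02
[CH3COOH]_stock = 0.1136 × 20.02 = 2.275 mol/L

2.275 mol/L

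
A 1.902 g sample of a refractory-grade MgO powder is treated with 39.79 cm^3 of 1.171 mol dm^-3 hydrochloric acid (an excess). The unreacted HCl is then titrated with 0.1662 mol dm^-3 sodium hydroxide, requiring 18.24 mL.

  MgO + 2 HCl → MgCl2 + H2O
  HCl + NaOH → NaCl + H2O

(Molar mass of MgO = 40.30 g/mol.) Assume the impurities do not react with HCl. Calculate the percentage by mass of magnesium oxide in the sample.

46.15 %

n(HCl) added = 0.03979 × 1.171 = 0.04659 mol
n(NaOH) used in back-titration = 0.01824 × 0.1662 = 3.031 × 10^-3 mol
n(HCl) left over = 3.031 × 10^-3 mol (1:1 ratio)
n(HCl) consumed by analyte = 0.04659 − 3.031 × 10^-3 = 0.04356 mol
From the 1:2 ratio, n(MgO) = 1/2 × 0.04356 = 0.02178 mol
mass of MgO = 0.02178 × 40.30 = 0.8778 g
% MgO = 0.8778 / 1.902 × 100 = 46.15 %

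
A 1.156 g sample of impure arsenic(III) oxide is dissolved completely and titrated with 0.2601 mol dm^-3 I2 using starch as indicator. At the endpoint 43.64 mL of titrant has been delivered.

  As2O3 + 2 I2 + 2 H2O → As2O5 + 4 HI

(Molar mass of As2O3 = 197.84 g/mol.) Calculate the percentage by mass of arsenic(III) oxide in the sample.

97.13 %

n(I2) = 0.04364 L × 0.2601 mol/L = 0.01135 mol
From the 1:2 ratio, n(As2O3) = 1/2 × 0.01135 = 5.675 × 10^-3 mol
mass of As2O3 = 5.675 × 10^-3 × 197.84 g/mol = 1.123 g
% As2O3 = 1.123 / 1.156 × 100 = 97.13 %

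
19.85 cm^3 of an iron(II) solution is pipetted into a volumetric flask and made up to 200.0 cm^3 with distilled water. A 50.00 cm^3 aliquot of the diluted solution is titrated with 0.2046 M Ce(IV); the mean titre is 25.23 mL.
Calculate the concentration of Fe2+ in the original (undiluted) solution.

Ce^4+ + Fe^2+ → Ce^3+ + Fe^3+
n(Ce4+) = 0.02523 × 0.2046 = 5.162 × 10^-3 mol
n(Fe2+) in the aliquot = 5.162 × 10^-3 mol (1:1 ratio)
[Fe2+]_dilute = 5.162 × 10^-3 / 0.05000 = 0.1032 mol/L
Dilution factor = 200.0 / 19.85 = 10.08
[Fe2+]_stock = 0.1032 × 10.08 = 1.040 mol/L

1.040 M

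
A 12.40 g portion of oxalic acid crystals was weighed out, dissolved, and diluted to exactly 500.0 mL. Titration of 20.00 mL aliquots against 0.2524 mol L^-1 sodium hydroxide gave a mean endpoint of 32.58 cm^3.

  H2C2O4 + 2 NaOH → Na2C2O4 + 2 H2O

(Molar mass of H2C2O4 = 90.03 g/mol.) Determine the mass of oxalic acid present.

n(NaOH) per titration = 0.03258 × 0.2524 = 8.223 × 10^-3 mol
From the 1:2 ratio, n(H2C2O4) in each aliquot = 1/2 × 8.223 × 10^-3 = 4.112 × 10^-3 mol
n(H2C2O4) in the whole flask = 4.112 × 10^-3 × 500.0/20.00 = 0.1028 mol
mass of H2C2O4 = 0.1028 × 90.03 = 9.254 g

9.254 g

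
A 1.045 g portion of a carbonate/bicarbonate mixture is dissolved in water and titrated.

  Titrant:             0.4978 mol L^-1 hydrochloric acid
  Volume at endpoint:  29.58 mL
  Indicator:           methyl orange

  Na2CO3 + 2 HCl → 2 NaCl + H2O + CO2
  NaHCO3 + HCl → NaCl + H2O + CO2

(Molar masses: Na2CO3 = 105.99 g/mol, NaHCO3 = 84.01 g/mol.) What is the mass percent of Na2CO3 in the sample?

n(HCl) = 0.02958 × 0.4978 = 0.01472 mol
Let x = n(Na2CO3), y = n(NaHCO3).
Titrant: 2x + 1y = 0.01472;  mass: 105.99x + 84.01y = 1.045
Solving, x = 3.096 × 10^-3 mol, y = 8.533 × 10^-3 mol
mass of Na2CO3 = 3.096 × 10^-3 × 105.99 = 0.3281 g
% Na2CO3 = 0.3281 / 1.045 × 100 = 31.40 %

31.40 %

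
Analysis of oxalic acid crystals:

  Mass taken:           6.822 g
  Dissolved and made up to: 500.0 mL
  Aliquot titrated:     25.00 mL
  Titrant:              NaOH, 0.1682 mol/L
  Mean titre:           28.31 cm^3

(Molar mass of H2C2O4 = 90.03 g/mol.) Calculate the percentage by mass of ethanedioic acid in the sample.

62.84 %

H2C2O4 + 2 NaOH → Na2C2O4 + 2 H2O
n(NaOH) per titration = 0.02831 × 0.1682 = 4.762 × 10^-3 mol
From the 1:2 ratio, n(H2C2O4) in each aliquot = 1/2 × 4.762 × 10^-3 = 2.381 × 10^-3 mol
n(H2C2O4) in the whole flask = 2.381 × 10^-3 × 500.0/25.00 = 0.04762 mol
mass of H2C2O4 = 0.04762 × 90.03 = 4.287 g
% H2C2O4 = 4.287 / 6.822 × 100 = 62.84 %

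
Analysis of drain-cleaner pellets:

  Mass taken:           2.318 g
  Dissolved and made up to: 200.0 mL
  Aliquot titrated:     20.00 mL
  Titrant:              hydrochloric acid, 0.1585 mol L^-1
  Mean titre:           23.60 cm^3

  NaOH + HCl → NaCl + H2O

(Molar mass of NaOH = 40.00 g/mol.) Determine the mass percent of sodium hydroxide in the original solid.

n(HCl) per titration = 0.02360 × 0.1585 = 3.741 × 10^-3 mol
n(NaOH) in each aliquot = 3.741 × 10^-3 mol (1:1 ratio)
n(NaOH) in the whole flask = 3.741 × 10^-3 × 200.0/20.00 = 0.03741 mol
mass of NaOH = 0.03741 × 40.00 = 1.496 g
% NaOH = 1.496 / 2.318 × 100 = 64.55 %

64.55 %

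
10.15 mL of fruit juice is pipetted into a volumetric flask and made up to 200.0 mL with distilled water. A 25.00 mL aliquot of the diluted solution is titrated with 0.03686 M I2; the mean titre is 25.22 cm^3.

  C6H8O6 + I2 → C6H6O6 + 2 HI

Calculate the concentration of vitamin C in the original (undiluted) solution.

0.7327 M

n(I2) = 0.02522 × 0.03686 = 9.296 × 10^-4 mol
n(C6H8O6) in the aliquot = 9.296 × 10^-4 mol (1:1 ratio)
[C6H8O6]_dilute = 9.296 × 10^-4 / 0.02500 = 0.03718 mol/L
Dilution factor = 200.0 / 10.15 = 19.70
[C6H8O6]_stock = 0.03718 × 19.70 = 0.7327 mol/L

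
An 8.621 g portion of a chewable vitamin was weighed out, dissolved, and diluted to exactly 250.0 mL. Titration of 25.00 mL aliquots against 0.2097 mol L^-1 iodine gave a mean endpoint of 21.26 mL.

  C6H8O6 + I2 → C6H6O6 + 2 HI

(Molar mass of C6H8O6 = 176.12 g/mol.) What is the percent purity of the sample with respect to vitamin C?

91.08 %

n(I2) per titration = 0.02126 × 0.2097 = 4.458 × 10^-3 mol
n(C6H8O6) in each aliquot = 4.458 × 10^-3 mol (1:1 ratio)
n(C6H8O6) in the whole flask = 4.458 × 10^-3 × 250.0/25.00 = 0.04458 mol
mass of C6H8O6 = 0.04458 × 176.12 = 7.852 g
% C6H8O6 = 7.852 / 8.621 × 100 = 91.08 %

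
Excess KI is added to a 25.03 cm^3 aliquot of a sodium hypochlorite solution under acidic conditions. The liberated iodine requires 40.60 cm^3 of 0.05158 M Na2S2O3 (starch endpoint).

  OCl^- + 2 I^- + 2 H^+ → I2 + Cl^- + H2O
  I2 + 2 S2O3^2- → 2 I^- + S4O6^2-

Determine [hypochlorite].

0.04183 M

n(S2O3^2-) = 0.04060 × 0.05158 = 2.094 × 10^-3 mol
n(I2) = n(S2O3^2-)/2 = 1.047 × 10^-3 mol
n(OCl^-) in the aliquot = 1.047 × 10^-3 mol (1:1 ratio)
[OCl^-] = 1.047 × 10^-3 / 0.02503 = 0.04183 mol/L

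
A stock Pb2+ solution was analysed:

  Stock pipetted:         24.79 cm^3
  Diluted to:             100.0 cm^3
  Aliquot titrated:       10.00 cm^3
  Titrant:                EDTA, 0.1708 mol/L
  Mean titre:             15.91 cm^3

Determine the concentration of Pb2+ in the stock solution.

1.096 mol/L

Pb^2+ + EDTA^4- → [Pb(EDTA)]^2-
n(EDTA) = 0.01591 × 0.1708 = 2.717 × 10^-3 mol
n(Pb2+) in the aliquot = 2.717 × 10^-3 mol (1:1 ratio)
[Pb2+]_dilute = 2.717 × 10^-3 / 0.01000 = 0.2717 mol/L
Dilution factor = 100.0 / 24.79 = 4.034
[Pb2+]_stock = 0.2717 × 4.034 = 1.096 mol/L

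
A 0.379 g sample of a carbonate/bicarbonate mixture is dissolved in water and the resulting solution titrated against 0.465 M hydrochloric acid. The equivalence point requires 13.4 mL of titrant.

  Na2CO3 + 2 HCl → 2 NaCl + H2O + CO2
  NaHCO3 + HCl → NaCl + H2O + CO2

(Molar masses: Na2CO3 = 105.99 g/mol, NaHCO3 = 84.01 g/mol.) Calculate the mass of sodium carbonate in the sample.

0.247 g

n(HCl) = 0.0134 × 0.465 = 6.23 × 10^-3 mol
Let x = n(Na2CO3), y = n(NaHCO3).
Titrant: 2x + 1y = 6.23 × 10^-3;  mass: 105.99x + 84.01y = 0.379
Solving, x = 2.33 × 10^-3 mol, y = 1.57 × 10^-3 mol
mass of Na2CO3 = 2.33 × 10^-3 × 105.99 = 0.247 g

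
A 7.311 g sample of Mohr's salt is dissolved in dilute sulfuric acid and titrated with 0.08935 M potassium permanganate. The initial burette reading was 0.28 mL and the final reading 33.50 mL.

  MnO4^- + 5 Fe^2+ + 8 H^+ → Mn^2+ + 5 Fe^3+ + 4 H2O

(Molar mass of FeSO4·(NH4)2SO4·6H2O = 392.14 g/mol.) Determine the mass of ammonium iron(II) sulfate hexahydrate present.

n(KMnO4) = 0.03322 L × 0.08935 mol/L = 2.968 × 10^-3 mol
From the 5:1 ratio, n(FeSO4·(NH4)2SO4·6H2O) = 5/1 × 2.968 × 10^-3 = 0.01484 mol
mass of FeSO4·(NH4)2SO4·6H2O = 0.01484 × 392.14 g/mol = 5.820 g

5.820 g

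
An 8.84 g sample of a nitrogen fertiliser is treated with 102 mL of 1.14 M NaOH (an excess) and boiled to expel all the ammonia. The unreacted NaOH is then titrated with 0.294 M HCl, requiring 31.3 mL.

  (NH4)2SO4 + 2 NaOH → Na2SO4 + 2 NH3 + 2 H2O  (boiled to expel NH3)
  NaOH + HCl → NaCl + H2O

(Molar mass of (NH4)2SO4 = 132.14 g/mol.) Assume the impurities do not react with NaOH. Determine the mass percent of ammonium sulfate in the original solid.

n(NaOH) added = 0.102 × 1.14 = 0.116 mol
n(HCl) used in back-titration = 0.0313 × 0.294 = 9.20 × 10^-3 mol
n(NaOH) left over = 9.20 × 10^-3 mol (1:1 ratio)
n(NaOH) consumed by analyte = 0.116 − 9.20 × 10^-3 = 0.107 mol
From the 1:2 ratio, n((NH4)2SO4) = 1/2 × 0.107 = 0.0535 mol
mass of (NH4)2SO4 = 0.0535 × 132.14 = 7.07 g
% (NH4)2SO4 = 7.07 / 8.84 × 100 = 80.0 %

80.0 %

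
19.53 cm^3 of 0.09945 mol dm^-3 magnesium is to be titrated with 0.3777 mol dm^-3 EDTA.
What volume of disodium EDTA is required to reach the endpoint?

Mg^2+ + EDTA^4- → [Mg(EDTA)]^2-
n(Mg2+) = 0.01953 L × 0.09945 mol/L = 1.942 × 10^-3 mol
n(EDTA) = 1.942 × 10^-3 mol (1:1 stoichiometry)
V(EDTA) = 1.942 × 10^-3 mol / 0.3777 mol/L = 0.005142 L = 5.142 mL

5.142 mL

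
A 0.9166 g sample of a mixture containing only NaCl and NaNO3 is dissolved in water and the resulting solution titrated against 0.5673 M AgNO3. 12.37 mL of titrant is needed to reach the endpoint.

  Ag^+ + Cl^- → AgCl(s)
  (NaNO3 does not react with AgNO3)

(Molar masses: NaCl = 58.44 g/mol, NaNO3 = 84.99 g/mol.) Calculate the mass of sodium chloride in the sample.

0.4101 g

n(AgNO3) = 0.01237 × 0.5673 = 7.018 × 10^-3 mol
Let x = n(NaCl), y = n(NaNO3).
Titrant: 1x = 7.018 × 10^-3;  mass: 58.44x + 84.99y = 0.9166
Solving, x = 7.018 × 10^-3 mol, y = 5.959 × 10^-3 mol
mass of NaCl = 7.018 × 10^-3 × 58.44 = 0.4101 g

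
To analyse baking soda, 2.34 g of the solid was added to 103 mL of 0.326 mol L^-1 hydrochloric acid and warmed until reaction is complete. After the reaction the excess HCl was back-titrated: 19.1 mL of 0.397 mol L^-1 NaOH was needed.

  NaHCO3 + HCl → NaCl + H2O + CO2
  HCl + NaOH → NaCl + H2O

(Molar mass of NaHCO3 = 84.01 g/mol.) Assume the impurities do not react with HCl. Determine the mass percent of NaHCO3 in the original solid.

93.3 %

n(HCl) added = 0.103 × 0.326 = 0.0336 mol
n(NaOH) used in back-titration = 0.0191 × 0.397 = 7.58 × 10^-3 mol
n(HCl) left over = 7.58 × 10^-3 mol (1:1 ratio)
n(HCl) consumed by analyte = 0.0336 − 7.58 × 10^-3 = 0.0260 mol
n(NaHCO3) = 0.0260 mol (1:1 ratio)
mass of NaHCO3 = 0.0260 × 84.01 = 2.18 g
% NaHCO3 = 2.18 / 2.34 × 100 = 93.3 %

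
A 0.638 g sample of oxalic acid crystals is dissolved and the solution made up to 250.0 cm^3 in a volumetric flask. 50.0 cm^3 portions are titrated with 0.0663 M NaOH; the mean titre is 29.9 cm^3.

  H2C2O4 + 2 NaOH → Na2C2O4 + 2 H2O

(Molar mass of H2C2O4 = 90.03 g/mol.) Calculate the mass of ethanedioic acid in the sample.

0.446 g

n(NaOH) per titration = 0.0299 × 0.0663 = 1.98 × 10^-3 mol
From the 1:2 ratio, n(H2C2O4) in each aliquot = 1/2 × 1.98 × 10^-3 = 9.91 × 10^-4 mol
n(H2C2O4) in the whole flask = 9.91 × 10^-4 × 250.0/50.0 = 4.96 × 10^-3 mol
mass of H2C2O4 = 4.96 × 10^-3 × 90.03 = 0.446 g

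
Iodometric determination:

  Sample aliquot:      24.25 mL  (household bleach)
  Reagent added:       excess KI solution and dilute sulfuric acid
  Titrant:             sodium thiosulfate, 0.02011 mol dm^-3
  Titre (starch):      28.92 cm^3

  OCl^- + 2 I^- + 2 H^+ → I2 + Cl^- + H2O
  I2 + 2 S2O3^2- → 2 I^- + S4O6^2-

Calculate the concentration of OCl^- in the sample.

n(S2O3^2-) = 0.02892 × 0.02011 = 5.816 × 10^-4 mol
n(I2) = n(S2O3^2-)/2 = 2.908 × 10^-4 mol
n(OCl^-) in the aliquot = 2.908 × 10^-4 mol (1:1 ratio)
[OCl^-] = 2.908 × 10^-4 / 0.02425 = 0.01199 mol/L

0.01199 mol/L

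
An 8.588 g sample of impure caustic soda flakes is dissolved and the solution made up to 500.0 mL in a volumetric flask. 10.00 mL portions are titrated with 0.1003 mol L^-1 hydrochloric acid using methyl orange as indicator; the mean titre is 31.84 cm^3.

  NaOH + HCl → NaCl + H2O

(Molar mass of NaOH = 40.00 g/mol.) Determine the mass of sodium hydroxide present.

n(HCl) per titration = 0.03184 × 0.1003 = 3.194 × 10^-3 mol
n(NaOH) in each aliquot = 3.194 × 10^-3 mol (1:1 ratio)
n(NaOH) in the whole flask = 3.194 × 10^-3 × 500.0/10.00 = 0.1597 mol
mass of NaOH = 0.1597 × 40.00 = 6.387 g

6.387 g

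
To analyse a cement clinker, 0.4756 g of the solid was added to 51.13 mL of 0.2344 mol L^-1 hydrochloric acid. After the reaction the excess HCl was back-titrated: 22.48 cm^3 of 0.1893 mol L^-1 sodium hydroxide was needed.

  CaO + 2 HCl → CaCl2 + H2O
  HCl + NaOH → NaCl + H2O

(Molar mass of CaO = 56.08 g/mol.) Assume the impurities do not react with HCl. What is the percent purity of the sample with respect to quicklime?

n(HCl) added = 0.05113 × 0.2344 = 0.01198 mol
n(NaOH) used in back-titration = 0.02248 × 0.1893 = 4.255 × 10^-3 mol
n(HCl) left over = 4.255 × 10^-3 mol (1:1 ratio)
n(HCl) consumed by analyte = 0.01198 − 4.255 × 10^-3 = 7.729 × 10^-3 mol
From the 1:2 ratio, n(CaO) = 1/2 × 7.729 × 10^-3 = 3.865 × 10^-3 mol
mass of CaO = 3.865 × 10^-3 × 56.08 = 0.2167 g
% CaO = 0.2167 / 0.4756 × 100 = 45.57 %

45.57 %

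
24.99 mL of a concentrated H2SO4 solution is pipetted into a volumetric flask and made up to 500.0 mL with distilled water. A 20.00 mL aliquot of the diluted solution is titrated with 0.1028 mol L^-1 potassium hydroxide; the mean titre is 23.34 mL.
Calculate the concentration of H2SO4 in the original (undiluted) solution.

H2SO4 + 2 KOH → K2SO4 + 2 H2O
n(KOH) = 0.02334 × 0.1028 = 2.399 × 10^-3 mol
From the 1:2 ratio, n(H2SO4) in the aliquot = 1/2 × 2.399 × 10^-3 = 1.200 × 10^-3 mol
[H2SO4]_dilute = 1.200 × 10^-3 / 0.02000 = 0.05998 mol/L
Dilution factor = 500.0 / 24.99 = 20.01
[H2SO4]_stock = 0.05998 × 20.01 = 1.200 mol/L

1.200 mol/L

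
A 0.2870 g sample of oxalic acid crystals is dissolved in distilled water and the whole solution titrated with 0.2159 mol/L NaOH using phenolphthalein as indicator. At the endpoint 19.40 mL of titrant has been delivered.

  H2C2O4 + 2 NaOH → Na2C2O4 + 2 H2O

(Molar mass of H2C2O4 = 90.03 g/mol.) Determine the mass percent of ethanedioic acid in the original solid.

n(NaOH) = 0.01940 L × 0.2159 mol/L = 4.188 × 10^-3 mol
From the 1:2 ratio, n(H2C2O4) = 1/2 × 4.188 × 10^-3 = 2.094 × 10^-3 mol
mass of H2C2O4 = 2.094 × 10^-3 × 90.03 g/mol = 0.1885 g
% H2C2O4 = 0.1885 / 0.2870 × 100 = 65.69 %

65.69 %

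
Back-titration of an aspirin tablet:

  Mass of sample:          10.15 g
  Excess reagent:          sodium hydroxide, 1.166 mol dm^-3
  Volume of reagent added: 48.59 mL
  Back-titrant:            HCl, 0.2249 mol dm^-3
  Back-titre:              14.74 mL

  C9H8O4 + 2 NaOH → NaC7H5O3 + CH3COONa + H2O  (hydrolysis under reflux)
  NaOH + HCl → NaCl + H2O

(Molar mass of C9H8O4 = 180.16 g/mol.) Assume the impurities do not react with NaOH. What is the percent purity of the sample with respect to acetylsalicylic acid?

47.34 %

n(NaOH) added = 0.04859 × 1.166 = 0.05666 mol
n(HCl) used in back-titration = 0.01474 × 0.2249 = 3.315 × 10^-3 mol
n(NaOH) left over = 3.315 × 10^-3 mol (1:1 ratio)
n(NaOH) consumed by analyte = 0.05666 − 3.315 × 10^-3 = 0.05334 mol
From the 1:2 ratio, n(C9H8O4) = 1/2 × 0.05334 = 0.02667 mol
mass of C9H8O4 = 0.02667 × 180.16 = 4.805 g
% C9H8O4 = 4.805 / 10.15 × 100 = 47.34 %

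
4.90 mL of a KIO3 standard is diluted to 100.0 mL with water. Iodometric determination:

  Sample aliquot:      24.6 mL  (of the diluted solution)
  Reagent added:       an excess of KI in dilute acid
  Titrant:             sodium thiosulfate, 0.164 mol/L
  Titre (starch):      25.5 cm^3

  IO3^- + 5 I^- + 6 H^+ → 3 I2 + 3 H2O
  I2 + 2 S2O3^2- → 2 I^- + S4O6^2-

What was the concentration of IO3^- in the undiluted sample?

0.578 mol/L

n(S2O3^2-) = 0.0255 × 0.164 = 4.18 × 10^-3 mol
n(I2) = n(S2O3^2-)/2 = 2.09 × 10^-3 mol
From the 1:3 ratio, n(IO3^-) in the aliquot = 1/3 × 2.09 × 10^-3 = 6.97 × 10^-4 mol
[IO3^-]_dilute = 6.97 × 10^-4 / 0.0246 = 0.0283 mol/L
[IO3^-]_original = 0.0283 × 100.0/4.90 = 0.578 mol/L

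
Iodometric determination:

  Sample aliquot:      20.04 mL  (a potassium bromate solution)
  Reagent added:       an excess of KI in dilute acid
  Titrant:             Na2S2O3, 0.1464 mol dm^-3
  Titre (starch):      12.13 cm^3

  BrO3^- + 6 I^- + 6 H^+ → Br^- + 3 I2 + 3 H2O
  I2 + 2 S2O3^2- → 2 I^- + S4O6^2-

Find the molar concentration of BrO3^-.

n(S2O3^2-) = 0.01213 × 0.1464 = 1.776 × 10^-3 mol
n(I2) = n(S2O3^2-)/2 = 8.879 × 10^-4 mol
From the 1:3 ratio, n(BrO3^-) in the aliquot = 1/3 × 8.879 × 10^-4 = 2.960 × 10^-4 mol
[BrO3^-] = 2.960 × 10^-4 / 0.02004 = 0.01477 mol/L

0.01477 mol/L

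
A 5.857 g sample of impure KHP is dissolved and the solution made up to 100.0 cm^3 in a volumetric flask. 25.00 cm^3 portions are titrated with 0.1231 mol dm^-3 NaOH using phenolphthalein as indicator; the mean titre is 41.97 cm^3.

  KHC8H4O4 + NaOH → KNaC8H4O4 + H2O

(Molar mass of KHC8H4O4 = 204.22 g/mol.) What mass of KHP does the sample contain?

n(NaOH) per titration = 0.04197 × 0.1231 = 5.167 × 10^-3 mol
n(KHC8H4O4) in each aliquot = 5.167 × 10^-3 mol (1:1 ratio)
n(KHC8H4O4) in the whole flask = 5.167 × 10^-3 × 100.0/25.00 = 0.02067 mol
mass of KHC8H4O4 = 0.02067 × 204.22 = 4.220 g

4.220 g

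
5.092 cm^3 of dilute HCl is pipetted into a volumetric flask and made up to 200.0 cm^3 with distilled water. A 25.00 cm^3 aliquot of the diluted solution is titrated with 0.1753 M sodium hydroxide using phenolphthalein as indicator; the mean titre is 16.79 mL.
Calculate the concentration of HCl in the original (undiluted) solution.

HCl + NaOH → NaCl + H2O
n(NaOH) = 0.01679 × 0.1753 = 2.943 × 10^-3 mol
n(HCl) in the aliquot = 2.943 × 10^-3 mol (1:1 ratio)
[HCl]_dilute = 2.943 × 10^-3 / 0.02500 = 0.1177 mol/L
Dilution factor = 200.0 / 5.092 = 39.28
[HCl]_stock = 0.1177 × 39.28 = 4.624 mol/L

4.624 M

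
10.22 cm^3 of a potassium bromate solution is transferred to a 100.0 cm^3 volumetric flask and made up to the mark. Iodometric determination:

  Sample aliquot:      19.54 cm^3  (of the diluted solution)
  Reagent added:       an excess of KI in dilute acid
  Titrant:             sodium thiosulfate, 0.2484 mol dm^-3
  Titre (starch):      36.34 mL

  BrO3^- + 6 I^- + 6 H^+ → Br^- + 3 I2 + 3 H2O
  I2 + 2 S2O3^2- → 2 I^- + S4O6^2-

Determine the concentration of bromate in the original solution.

0.7534 mol/L

n(S2O3^2-) = 0.03634 × 0.2484 = 9.027 × 10^-3 mol
n(I2) = n(S2O3^2-)/2 = 4.513 × 10^-3 mol
From the 1:3 ratio, n(BrO3^-) in the aliquot = 1/3 × 4.513 × 10^-3 = 1.504 × 10^-3 mol
[BrO3^-]_dilute = 1.504 × 10^-3 / 0.01954 = 0.07699 mol/L
[BrO3^-]_original = 0.07699 × 100.0/10.22 = 0.7534 mol/L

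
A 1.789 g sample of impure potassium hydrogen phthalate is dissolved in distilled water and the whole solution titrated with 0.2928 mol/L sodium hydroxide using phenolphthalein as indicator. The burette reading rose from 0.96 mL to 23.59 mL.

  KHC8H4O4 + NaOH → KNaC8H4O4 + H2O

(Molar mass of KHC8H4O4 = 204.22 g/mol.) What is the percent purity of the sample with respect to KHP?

n(NaOH) = 0.02263 L × 0.2928 mol/L = 6.626 × 10^-3 mol
n(KHC8H4O4) = 6.626 × 10^-3 mol (1:1 ratio)
mass of KHC8H4O4 = 6.626 × 10^-3 × 204.22 g/mol = 1.353 g
% KHC8H4O4 = 1.353 / 1.789 × 100 = 75.64 %

75.64 %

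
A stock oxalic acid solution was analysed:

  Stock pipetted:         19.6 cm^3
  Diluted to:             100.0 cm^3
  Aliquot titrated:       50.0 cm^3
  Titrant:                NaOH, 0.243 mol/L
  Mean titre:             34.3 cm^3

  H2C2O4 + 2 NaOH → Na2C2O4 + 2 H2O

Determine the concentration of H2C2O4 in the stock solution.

n(NaOH) = 0.0343 × 0.243 = 8.33 × 10^-3 mol
From the 1:2 ratio, n(H2C2O4) in the aliquot = 1/2 × 8.33 × 10^-3 = 4.17 × 10^-3 mol
[H2C2O4]_dilute = 4.17 × 10^-3 / 0.0500 = 0.0833 mol/L
Dilution factor = 100.0 / 19.6 = 5.102
[H2C2O4]_stock = 0.0833 × 5.102 = 0.425 mol/L

0.425 mol/L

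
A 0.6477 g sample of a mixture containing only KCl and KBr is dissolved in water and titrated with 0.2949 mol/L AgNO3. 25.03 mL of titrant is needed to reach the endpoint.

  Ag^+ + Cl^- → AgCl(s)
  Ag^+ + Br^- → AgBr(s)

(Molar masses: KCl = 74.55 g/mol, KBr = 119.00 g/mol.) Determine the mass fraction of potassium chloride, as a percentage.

59.73 %

n(AgNO3) = 0.02503 × 0.2949 = 7.381 × 10^-3 mol
Let x = n(KCl), y = n(KBr).
Titrant: 1x + 1y = 7.381 × 10^-3;  mass: 74.55x + 119.00y = 0.6477
Solving, x = 5.190 × 10^-3 mol, y = 2.192 × 10^-3 mol
mass of KCl = 5.190 × 10^-3 × 74.55 = 0.3869 g
% KCl = 0.3869 / 0.6477 × 100 = 59.73 %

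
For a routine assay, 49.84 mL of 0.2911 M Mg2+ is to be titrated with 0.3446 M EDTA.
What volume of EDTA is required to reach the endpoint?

Mg^2+ + EDTA^4- → [Mg(EDTA)]^2-
n(Mg2+) = 0.04984 L × 0.2911 mol/L = 0.01451 mol
n(EDTA) = 0.01451 mol (1:1 stoichiometry)
V(EDTA) = 0.01451 mol / 0.3446 mol/L = 0.04210 L = 42.10 mL

42.10 mL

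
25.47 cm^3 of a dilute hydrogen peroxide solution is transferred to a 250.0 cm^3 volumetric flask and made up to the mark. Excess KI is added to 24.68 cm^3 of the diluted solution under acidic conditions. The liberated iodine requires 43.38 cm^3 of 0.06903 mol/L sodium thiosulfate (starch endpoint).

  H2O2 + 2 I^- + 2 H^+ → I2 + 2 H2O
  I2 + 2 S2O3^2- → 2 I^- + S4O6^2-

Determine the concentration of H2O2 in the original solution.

n(S2O3^2-) = 0.04338 × 0.06903 = 2.995 × 10^-3 mol
n(I2) = n(S2O3^2-)/2 = 1.497 × 10^-3 mol
n(H2O2) in the aliquot = 1.497 × 10^-3 mol (1:1 ratio)
[H2O2]_dilute = 1.497 × 10^-3 / 0.02468 = 0.06067 mol/L
[H2O2]_original = 0.06067 × 250.0/25.47 = 0.5955 mol/L

0.5955 mol/L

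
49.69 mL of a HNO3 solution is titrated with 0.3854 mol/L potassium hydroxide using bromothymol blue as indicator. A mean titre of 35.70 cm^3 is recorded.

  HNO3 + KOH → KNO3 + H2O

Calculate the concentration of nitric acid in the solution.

n(KOH) = 0.03570 L × 0.3854 mol/L = 0.01376 mol
n(HNO3) = 0.01376 mol (1:1 mole ratio)
[HNO3] = 0.01376 mol / 0.04969 L = 0.2769 mol/L

0.2769 mol/L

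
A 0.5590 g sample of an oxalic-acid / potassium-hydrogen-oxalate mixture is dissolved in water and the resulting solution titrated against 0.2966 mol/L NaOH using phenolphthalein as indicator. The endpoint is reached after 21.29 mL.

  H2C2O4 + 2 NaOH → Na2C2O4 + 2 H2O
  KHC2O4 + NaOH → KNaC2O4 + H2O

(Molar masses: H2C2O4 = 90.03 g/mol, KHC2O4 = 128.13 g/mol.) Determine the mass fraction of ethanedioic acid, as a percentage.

24.23 %

n(NaOH) = 0.02129 × 0.2966 = 6.315 × 10^-3 mol
Let x = n(H2C2O4), y = n(KHC2O4).
Titrant: 2x + 1y = 6.315 × 10^-3;  mass: 90.03x + 128.13y = 0.5590
Solving, x = 1.504 × 10^-3 mol, y = 3.306 × 10^-3 mol
mass of H2C2O4 = 1.504 × 10^-3 × 90.03 = 0.1354 g
% H2C2O4 = 0.1354 / 0.5590 × 100 = 24.23 %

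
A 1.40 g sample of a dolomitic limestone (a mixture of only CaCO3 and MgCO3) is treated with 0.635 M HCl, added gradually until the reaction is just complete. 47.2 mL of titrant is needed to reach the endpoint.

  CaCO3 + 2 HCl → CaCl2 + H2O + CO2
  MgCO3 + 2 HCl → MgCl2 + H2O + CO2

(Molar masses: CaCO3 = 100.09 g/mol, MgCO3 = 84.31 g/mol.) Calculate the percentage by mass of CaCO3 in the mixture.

61.9 %

n(HCl) = 0.0472 × 0.635 = 0.0300 mol
Let x = n(CaCO3), y = n(MgCO3).
Titrant: 2x + 2y = 0.0300;  mass: 100.09x + 84.31y = 1.40
Solving, x = 8.65 × 10^-3 mol, y = 6.33 × 10^-3 mol
mass of CaCO3 = 8.65 × 10^-3 × 100.09 = 0.866 g
% CaCO3 = 0.866 / 1.40 × 100 = 61.9 %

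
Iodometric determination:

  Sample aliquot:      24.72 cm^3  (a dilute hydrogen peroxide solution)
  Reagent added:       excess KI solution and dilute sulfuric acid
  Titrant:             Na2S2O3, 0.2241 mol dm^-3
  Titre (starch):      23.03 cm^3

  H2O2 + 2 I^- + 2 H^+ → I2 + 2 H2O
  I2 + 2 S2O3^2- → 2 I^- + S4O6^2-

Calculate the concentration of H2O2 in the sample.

0.1044 mol/L

n(S2O3^2-) = 0.02303 × 0.2241 = 5.161 × 10^-3 mol
n(I2) = n(S2O3^2-)/2 = 2.581 × 10^-3 mol
n(H2O2) in the aliquot = 2.581 × 10^-3 mol (1:1 ratio)
[H2O2] = 2.581 × 10^-3 / 0.02472 = 0.1044 mol/L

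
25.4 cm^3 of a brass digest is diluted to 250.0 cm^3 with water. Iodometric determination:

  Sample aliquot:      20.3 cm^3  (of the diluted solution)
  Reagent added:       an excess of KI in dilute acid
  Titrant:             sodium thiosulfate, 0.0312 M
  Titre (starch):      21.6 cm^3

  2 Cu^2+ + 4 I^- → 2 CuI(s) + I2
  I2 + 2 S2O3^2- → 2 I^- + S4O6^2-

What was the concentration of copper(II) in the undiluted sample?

n(S2O3^2-) = 0.0216 × 0.0312 = 6.74 × 10^-4 mol
n(I2) = n(S2O3^2-)/2 = 3.37 × 10^-4 mol
From the 2:1 ratio, n(Cu2+) in the aliquot = 2/1 × 3.37 × 10^-4 = 6.74 × 10^-4 mol
[Cu2+]_dilute = 6.74 × 10^-4 / 0.0203 = 0.0332 mol/L
[Cu2+]_original = 0.0332 × 250.0/25.4 = 0.327 mol/L

0.327 M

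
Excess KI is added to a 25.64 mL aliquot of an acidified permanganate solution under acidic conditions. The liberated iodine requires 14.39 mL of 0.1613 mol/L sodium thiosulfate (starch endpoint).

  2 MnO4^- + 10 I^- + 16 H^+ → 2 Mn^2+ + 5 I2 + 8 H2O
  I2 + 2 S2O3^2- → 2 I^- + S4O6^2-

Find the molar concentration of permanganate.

0.01811 mol/L

n(S2O3^2-) = 0.01439 × 0.1613 = 2.321 × 10^-3 mol
n(I2) = n(S2O3^2-)/2 = 1.161 × 10^-3 mol
From the 2:5 ratio, n(MnO4^-) in the aliquot = 2/5 × 1.161 × 10^-3 = 4.642 × 10^-4 mol
[MnO4^-] = 4.642 × 10^-4 / 0.02564 = 0.01811 mol/L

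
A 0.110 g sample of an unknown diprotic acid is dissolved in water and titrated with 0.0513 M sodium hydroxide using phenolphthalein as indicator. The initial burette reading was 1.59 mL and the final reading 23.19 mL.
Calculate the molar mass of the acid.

199 g/mol

n(NaOH) = 0.0216 L × 0.0513 mol/L = 1.11 × 10^-3 mol
From the 1:2 ratio, n(H2A) = 1/2 × 1.11 × 10^-3 = 5.54 × 10^-4 mol
M = m / n = 0.110 g / 5.54 × 10^-4 mol = 199 g/mol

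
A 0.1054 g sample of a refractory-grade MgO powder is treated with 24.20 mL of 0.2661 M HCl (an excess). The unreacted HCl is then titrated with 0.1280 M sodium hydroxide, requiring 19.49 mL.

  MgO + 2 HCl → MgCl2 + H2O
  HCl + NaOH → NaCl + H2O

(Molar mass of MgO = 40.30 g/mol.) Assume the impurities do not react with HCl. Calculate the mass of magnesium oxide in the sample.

n(HCl) added = 0.02420 × 0.2661 = 6.440 × 10^-3 mol
n(NaOH) used in back-titration = 0.01949 × 0.1280 = 2.495 × 10^-3 mol
n(HCl) left over = 2.495 × 10^-3 mol (1:1 ratio)
n(HCl) consumed by analyte = 6.440 × 10^-3 − 2.495 × 10^-3 = 3.945 × 10^-3 mol
From the 1:2 ratio, n(MgO) = 1/2 × 3.945 × 10^-3 = 1.972 × 10^-3 mol
mass of MgO = 1.972 × 10^-3 × 40.30 = 0.07949 g

0.07949 g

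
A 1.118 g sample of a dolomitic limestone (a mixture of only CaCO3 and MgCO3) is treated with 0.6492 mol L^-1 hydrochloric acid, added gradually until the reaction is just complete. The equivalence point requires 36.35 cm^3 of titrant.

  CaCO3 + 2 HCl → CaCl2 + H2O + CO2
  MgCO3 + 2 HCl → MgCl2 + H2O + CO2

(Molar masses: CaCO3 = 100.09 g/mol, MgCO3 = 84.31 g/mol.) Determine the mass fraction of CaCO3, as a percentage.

n(HCl) = 0.03635 × 0.6492 = 0.02360 mol
Let x = n(CaCO3), y = n(MgCO3).
Titrant: 2x + 2y = 0.02360;  mass: 100.09x + 84.31y = 1.118
Solving, x = 7.808 × 10^-3 mol, y = 3.991 × 10^-3 mol
mass of CaCO3 = 7.808 × 10^-3 × 100.09 = 0.7815 g
% CaCO3 = 0.7815 / 1.118 × 100 = 69.90 %

69.90 %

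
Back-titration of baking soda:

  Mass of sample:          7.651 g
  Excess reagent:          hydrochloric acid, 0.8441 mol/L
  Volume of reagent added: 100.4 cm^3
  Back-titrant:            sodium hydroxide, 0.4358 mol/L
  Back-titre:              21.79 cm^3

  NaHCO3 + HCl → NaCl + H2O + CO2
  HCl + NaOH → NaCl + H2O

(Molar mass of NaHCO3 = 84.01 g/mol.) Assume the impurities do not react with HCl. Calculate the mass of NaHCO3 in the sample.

n(HCl) added = 0.1004 × 0.8441 = 0.08475 mol
n(NaOH) used in back-titration = 0.02179 × 0.4358 = 9.496 × 10^-3 mol
n(HCl) left over = 9.496 × 10^-3 mol (1:1 ratio)
n(HCl) consumed by analyte = 0.08475 − 9.496 × 10^-3 = 0.07525 mol
n(NaHCO3) = 0.07525 mol (1:1 ratio)
mass of NaHCO3 = 0.07525 × 84.01 = 6.322 g

6.322 g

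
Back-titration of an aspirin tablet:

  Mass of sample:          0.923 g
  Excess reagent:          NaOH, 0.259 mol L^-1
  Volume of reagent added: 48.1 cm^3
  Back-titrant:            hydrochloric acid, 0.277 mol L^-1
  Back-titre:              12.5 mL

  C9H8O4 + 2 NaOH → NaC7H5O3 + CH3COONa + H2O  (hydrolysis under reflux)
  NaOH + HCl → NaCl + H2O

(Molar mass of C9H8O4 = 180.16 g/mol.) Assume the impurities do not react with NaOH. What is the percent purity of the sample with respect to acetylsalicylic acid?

n(NaOH) added = 0.0481 × 0.259 = 0.0125 mol
n(HCl) used in back-titration = 0.0125 × 0.277 = 3.46 × 10^-3 mol
n(NaOH) left over = 3.46 × 10^-3 mol (1:1 ratio)
n(NaOH) consumed by analyte = 0.0125 − 3.46 × 10^-3 = 9.00 × 10^-3 mol
From the 1:2 ratio, n(C9H8O4) = 1/2 × 9.00 × 10^-3 = 4.50 × 10^-3 mol
mass of C9H8O4 = 4.50 × 10^-3 × 180.16 = 0.810 g
% C9H8O4 = 0.810 / 0.923 × 100 = 87.8 %

87.8 %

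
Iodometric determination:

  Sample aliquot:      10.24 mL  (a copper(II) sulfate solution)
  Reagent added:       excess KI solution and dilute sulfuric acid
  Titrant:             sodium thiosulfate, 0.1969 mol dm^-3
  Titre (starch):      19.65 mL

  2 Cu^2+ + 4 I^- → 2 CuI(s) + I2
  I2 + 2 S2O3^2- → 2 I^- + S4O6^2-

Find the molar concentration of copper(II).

n(S2O3^2-) = 0.01965 × 0.1969 = 3.869 × 10^-3 mol
n(I2) = n(S2O3^2-)/2 = 1.935 × 10^-3 mol
From the 2:1 ratio, n(Cu2+) in the aliquot = 2/1 × 1.935 × 10^-3 = 3.869 × 10^-3 mol
[Cu2+] = 3.869 × 10^-3 / 0.01024 = 0.3778 mol/L

0.3778 mol/L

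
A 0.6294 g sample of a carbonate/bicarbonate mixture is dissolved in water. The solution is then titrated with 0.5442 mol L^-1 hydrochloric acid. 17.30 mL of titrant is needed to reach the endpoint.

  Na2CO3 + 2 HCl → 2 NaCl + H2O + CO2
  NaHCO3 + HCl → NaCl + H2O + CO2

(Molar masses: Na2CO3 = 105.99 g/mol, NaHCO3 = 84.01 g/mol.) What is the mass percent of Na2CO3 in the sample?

n(HCl) = 0.01730 × 0.5442 = 9.415 × 10^-3 mol
Let x = n(Na2CO3), y = n(NaHCO3).
Titrant: 2x + 1y = 9.415 × 10^-3;  mass: 105.99x + 84.01y = 0.6294
Solving, x = 2.604 × 10^-3 mol, y = 4.207 × 10^-3 mol
mass of Na2CO3 = 2.604 × 10^-3 × 105.99 = 0.2760 g
% Na2CO3 = 0.2760 / 0.6294 × 100 = 43.85 %

43.85 %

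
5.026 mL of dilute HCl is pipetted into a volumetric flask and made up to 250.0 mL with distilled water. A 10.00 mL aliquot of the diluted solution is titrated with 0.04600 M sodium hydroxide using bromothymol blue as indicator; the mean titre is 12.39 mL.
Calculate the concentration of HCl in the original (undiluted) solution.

2.835 M

HCl + NaOH → NaCl + H2O
n(NaOH) = 0.01239 × 0.04600 = 5.699 × 10^-4 mol
n(HCl) in the aliquot = 5.699 × 10^-4 mol (1:1 ratio)
[HCl]_dilute = 5.699 × 10^-4 / 0.01000 = 0.05699 mol/L
Dilution factor = 250.0 / 5.026 = 49.74
[HCl]_stock = 0.05699 × 49.74 = 2.835 mol/L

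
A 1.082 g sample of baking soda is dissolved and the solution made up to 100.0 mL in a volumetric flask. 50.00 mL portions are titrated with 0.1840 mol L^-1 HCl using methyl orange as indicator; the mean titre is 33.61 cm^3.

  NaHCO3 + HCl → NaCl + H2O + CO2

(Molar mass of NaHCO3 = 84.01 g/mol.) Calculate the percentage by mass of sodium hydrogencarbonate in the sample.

96.03 %

n(HCl) per titration = 0.03361 × 0.1840 = 6.184 × 10^-3 mol
n(NaHCO3) in each aliquot = 6.184 × 10^-3 mol (1:1 ratio)
n(NaHCO3) in the whole flask = 6.184 × 10^-3 × 100.0/50.00 = 0.01237 mol
mass of NaHCO3 = 0.01237 × 84.01 = 1.039 g
% NaHCO3 = 1.039 / 1.082 × 100 = 96.03 %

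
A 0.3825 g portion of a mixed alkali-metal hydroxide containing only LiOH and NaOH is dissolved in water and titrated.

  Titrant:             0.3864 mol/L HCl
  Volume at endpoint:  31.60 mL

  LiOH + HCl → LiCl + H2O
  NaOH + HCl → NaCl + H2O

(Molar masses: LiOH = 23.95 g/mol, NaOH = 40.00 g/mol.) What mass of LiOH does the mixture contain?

0.1580 g

n(HCl) = 0.03160 × 0.3864 = 0.01221 mol
Let x = n(LiOH), y = n(NaOH).
Titrant: 1x + 1y = 0.01221;  mass: 23.95x + 40.00y = 0.3825
Solving, x = 6.599 × 10^-3 mol, y = 5.612 × 10^-3 mol
mass of LiOH = 6.599 × 10^-3 × 23.95 = 0.1580 g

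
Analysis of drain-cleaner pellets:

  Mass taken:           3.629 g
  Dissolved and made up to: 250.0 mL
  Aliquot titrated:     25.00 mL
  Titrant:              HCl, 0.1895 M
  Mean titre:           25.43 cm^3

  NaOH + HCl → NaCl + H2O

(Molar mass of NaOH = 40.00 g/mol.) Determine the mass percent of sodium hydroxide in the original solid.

53.12 %

n(HCl) per titration = 0.02543 × 0.1895 = 4.819 × 10^-3 mol
n(NaOH) in each aliquot = 4.819 × 10^-3 mol (1:1 ratio)
n(NaOH) in the whole flask = 4.819 × 10^-3 × 250.0/25.00 = 0.04819 mol
mass of NaOH = 0.04819 × 40.00 = 1.928 g
% NaOH = 1.928 / 3.629 × 100 = 53.12 %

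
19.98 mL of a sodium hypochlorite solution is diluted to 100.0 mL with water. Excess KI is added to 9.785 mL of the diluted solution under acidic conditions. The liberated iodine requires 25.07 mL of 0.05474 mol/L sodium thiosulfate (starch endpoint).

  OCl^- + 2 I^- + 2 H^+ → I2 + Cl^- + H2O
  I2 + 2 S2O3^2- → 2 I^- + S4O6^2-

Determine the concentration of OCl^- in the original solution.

n(S2O3^2-) = 0.02507 × 0.05474 = 1.372 × 10^-3 mol
n(I2) = n(S2O3^2-)/2 = 6.862 × 10^-4 mol
n(OCl^-) in the aliquot = 6.862 × 10^-4 mol (1:1 ratio)
[OCl^-]_dilute = 6.862 × 10^-4 / 0.009785 = 0.07012 mol/L
[OCl^-]_original = 0.07012 × 100.0/19.98 = 0.3510 mol/L

0.3510 mol/L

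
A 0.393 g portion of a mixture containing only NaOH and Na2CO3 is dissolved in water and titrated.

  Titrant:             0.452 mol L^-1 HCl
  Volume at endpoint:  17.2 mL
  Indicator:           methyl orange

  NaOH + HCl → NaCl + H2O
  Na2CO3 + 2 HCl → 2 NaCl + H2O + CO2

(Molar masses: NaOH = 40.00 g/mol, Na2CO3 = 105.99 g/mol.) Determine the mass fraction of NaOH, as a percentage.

n(HCl) = 0.0172 × 0.452 = 7.77 × 10^-3 mol
Let x = n(NaOH), y = n(Na2CO3).
Titrant: 1x + 2y = 7.77 × 10^-3;  mass: 40.00x + 105.99y = 0.393
Solving, x = 1.46 × 10^-3 mol, y = 3.16 × 10^-3 mol
mass of NaOH = 1.46 × 10^-3 × 40.00 = 0.0585 g
% NaOH = 0.0585 / 0.393 × 100 = 14.9 %

14.9 %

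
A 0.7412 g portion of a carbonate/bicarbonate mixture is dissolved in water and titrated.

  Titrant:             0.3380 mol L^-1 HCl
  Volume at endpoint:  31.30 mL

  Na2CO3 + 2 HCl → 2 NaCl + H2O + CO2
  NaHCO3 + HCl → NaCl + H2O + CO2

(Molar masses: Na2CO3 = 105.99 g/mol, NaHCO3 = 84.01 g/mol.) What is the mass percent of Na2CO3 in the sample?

n(HCl) = 0.03130 × 0.3380 = 0.01058 mol
Let x = n(Na2CO3), y = n(NaHCO3).
Titrant: 2x + 1y = 0.01058;  mass: 105.99x + 84.01y = 0.7412
Solving, x = 2.379 × 10^-3 mol, y = 5.821 × 10^-3 mol
mass of Na2CO3 = 2.379 × 10^-3 × 105.99 = 0.2522 g
% Na2CO3 = 0.2522 / 0.7412 × 100 = 34.02 %

34.02 %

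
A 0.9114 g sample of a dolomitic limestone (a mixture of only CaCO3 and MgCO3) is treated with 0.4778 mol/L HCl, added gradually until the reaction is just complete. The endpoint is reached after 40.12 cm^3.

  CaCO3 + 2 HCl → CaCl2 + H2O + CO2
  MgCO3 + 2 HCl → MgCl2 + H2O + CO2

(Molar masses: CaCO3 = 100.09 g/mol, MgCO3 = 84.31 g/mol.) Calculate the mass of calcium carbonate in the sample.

n(HCl) = 0.04012 × 0.4778 = 0.01917 mol
Let x = n(CaCO3), y = n(MgCO3).
Titrant: 2x + 2y = 0.01917;  mass: 100.09x + 84.31y = 0.9114
Solving, x = 6.547 × 10^-3 mol, y = 3.037 × 10^-3 mol
mass of CaCO3 = 6.547 × 10^-3 × 100.09 = 0.6553 g

0.6553 g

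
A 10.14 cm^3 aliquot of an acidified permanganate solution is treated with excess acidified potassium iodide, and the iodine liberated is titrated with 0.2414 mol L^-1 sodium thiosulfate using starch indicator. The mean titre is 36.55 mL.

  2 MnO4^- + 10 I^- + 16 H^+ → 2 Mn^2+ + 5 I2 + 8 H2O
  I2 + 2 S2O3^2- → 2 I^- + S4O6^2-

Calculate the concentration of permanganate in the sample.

0.1740 mol/L

n(S2O3^2-) = 0.03655 × 0.2414 = 8.823 × 10^-3 mol
n(I2) = n(S2O3^2-)/2 = 4.412 × 10^-3 mol
From the 2:5 ratio, n(MnO4^-) in the aliquot = 2/5 × 4.412 × 10^-3 = 1.765 × 10^-3 mol
[MnO4^-] = 1.765 × 10^-3 / 0.01014 = 0.1740 mol/L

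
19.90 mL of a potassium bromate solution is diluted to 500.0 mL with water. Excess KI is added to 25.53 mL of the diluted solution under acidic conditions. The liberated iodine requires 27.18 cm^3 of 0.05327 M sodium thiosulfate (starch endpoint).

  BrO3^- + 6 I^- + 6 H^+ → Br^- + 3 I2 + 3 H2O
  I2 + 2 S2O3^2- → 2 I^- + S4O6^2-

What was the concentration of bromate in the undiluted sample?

n(S2O3^2-) = 0.02718 × 0.05327 = 1.448 × 10^-3 mol
n(I2) = n(S2O3^2-)/2 = 7.239 × 10^-4 mol
From the 1:3 ratio, n(BrO3^-) in the aliquot = 1/3 × 7.239 × 10^-4 = 2.413 × 10^-4 mol
[BrO3^-]_dilute = 2.413 × 10^-4 / 0.02553 = 0.009452 mol/L
[BrO3^-]_original = 0.009452 × 500.0/19.90 = 0.2375 mol/L

0.2375 M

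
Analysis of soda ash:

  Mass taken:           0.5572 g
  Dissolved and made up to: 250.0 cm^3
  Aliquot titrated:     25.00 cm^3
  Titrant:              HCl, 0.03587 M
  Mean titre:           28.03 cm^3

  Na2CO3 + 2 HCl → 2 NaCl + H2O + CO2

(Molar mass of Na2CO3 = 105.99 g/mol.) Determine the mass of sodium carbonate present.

n(HCl) per titration = 0.02803 × 0.03587 = 1.005 × 10^-3 mol
From the 1:2 ratio, n(Na2CO3) in each aliquot = 1/2 × 1.005 × 10^-3 = 5.027 × 10^-4 mol
n(Na2CO3) in the whole flask = 5.027 × 10^-4 × 250.0/25.00 = 5.027 × 10^-3 mol
mass of Na2CO3 = 5.027 × 10^-3 × 105.99 = 0.5328 g

0.5328 g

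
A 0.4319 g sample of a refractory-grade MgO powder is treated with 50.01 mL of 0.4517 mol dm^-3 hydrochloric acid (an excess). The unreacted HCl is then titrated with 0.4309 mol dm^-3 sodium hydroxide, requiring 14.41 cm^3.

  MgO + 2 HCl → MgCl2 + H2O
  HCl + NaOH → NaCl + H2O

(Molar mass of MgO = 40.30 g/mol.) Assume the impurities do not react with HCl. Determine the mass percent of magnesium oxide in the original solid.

76.42 %

n(HCl) added = 0.05001 × 0.4517 = 0.02259 mol
n(NaOH) used in back-titration = 0.01441 × 0.4309 = 6.209 × 10^-3 mol
n(HCl) left over = 6.209 × 10^-3 mol (1:1 ratio)
n(HCl) consumed by analyte = 0.02259 − 6.209 × 10^-3 = 0.01638 mol
From the 1:2 ratio, n(MgO) = 1/2 × 0.01638 = 8.190 × 10^-3 mol
mass of MgO = 8.190 × 10^-3 × 40.30 = 0.3301 g
% MgO = 0.3301 / 0.4319 × 100 = 76.42 %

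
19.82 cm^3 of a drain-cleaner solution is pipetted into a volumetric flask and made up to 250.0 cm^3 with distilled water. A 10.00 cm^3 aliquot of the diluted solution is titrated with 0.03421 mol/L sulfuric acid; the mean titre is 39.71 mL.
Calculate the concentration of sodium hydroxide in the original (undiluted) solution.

2 NaOH + H2SO4 → Na2SO4 + 2 H2O
n(H2SO4) = 0.03971 × 0.03421 = 1.358 × 10^-3 mol
From the 2:1 ratio, n(NaOH) in the aliquot = 2/1 × 1.358 × 10^-3 = 2.717 × 10^-3 mol
[NaOH]_dilute = 2.717 × 10^-3 / 0.01000 = 0.2717 mol/L
Dilution factor = 250.0 / 19.82 = 12.61
[NaOH]_stock = 0.2717 × 12.61 = 3.427 mol/L

3.427 mol/L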